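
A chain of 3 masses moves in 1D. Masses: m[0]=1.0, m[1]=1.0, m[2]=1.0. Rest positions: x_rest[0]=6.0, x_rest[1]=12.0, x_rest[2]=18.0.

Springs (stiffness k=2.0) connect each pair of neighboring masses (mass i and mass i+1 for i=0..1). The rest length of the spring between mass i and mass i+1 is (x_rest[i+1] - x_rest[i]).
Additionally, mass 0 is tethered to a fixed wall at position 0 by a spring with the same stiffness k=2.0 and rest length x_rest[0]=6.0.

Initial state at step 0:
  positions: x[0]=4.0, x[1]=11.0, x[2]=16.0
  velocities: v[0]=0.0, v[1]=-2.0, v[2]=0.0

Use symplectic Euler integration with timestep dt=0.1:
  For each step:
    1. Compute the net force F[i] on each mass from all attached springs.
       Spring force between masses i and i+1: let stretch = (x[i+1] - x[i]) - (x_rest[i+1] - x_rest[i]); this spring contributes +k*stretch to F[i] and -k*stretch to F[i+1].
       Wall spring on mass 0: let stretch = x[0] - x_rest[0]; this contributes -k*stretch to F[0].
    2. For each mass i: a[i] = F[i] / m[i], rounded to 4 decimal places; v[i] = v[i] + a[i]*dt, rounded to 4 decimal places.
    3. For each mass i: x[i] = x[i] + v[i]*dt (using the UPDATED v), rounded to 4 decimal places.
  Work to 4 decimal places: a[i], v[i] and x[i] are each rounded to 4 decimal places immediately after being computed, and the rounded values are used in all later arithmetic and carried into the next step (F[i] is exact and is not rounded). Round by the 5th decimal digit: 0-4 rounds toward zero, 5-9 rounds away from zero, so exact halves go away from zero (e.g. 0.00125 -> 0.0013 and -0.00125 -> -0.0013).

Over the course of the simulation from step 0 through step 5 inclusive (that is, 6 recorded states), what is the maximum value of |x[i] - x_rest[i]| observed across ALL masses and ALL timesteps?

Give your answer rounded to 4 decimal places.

Step 0: x=[4.0000 11.0000 16.0000] v=[0.0000 -2.0000 0.0000]
Step 1: x=[4.0600 10.7600 16.0200] v=[0.6000 -2.4000 0.2000]
Step 2: x=[4.1728 10.4912 16.0548] v=[1.1280 -2.6880 0.3480]
Step 3: x=[4.3285 10.2073 16.0983] v=[1.5571 -2.8390 0.4353]
Step 4: x=[4.5152 9.9236 16.1440] v=[1.8672 -2.8366 0.4571]
Step 5: x=[4.7198 9.6562 16.1853] v=[2.0458 -2.6742 0.4130]
Max displacement = 2.3438

Answer: 2.3438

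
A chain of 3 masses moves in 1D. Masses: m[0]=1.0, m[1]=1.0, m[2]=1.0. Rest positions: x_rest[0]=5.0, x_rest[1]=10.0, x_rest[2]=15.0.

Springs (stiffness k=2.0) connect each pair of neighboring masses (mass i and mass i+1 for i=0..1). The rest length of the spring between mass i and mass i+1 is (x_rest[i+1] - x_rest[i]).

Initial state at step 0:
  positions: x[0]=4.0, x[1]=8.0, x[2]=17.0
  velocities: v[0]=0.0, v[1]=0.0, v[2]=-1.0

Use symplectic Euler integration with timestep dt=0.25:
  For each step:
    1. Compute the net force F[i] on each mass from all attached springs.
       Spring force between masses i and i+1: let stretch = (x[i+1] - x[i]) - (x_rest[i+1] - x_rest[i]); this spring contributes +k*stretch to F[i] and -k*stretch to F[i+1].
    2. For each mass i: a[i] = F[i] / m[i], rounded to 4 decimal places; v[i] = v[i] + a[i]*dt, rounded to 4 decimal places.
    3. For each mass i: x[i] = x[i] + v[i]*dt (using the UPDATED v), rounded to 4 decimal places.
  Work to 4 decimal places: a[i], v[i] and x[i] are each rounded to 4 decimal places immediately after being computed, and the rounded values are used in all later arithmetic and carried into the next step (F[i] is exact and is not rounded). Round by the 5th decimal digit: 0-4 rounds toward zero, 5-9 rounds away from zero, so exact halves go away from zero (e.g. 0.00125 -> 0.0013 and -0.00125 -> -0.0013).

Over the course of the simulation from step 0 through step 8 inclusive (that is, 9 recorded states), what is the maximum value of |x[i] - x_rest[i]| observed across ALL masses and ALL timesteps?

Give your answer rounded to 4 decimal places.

Step 0: x=[4.0000 8.0000 17.0000] v=[0.0000 0.0000 -1.0000]
Step 1: x=[3.8750 8.6250 16.2500] v=[-0.5000 2.5000 -3.0000]
Step 2: x=[3.7188 9.6094 15.1719] v=[-0.6250 3.9375 -4.3125]
Step 3: x=[3.6739 10.5528 14.0235] v=[-0.1797 3.7735 -4.5938]
Step 4: x=[3.8639 11.0702 13.0662] v=[0.7598 2.0694 -3.8292]
Step 5: x=[4.3297 10.9363 12.4844] v=[1.8630 -0.5358 -2.3272]
Step 6: x=[4.9963 10.1700 12.3341] v=[2.6663 -3.0651 -0.6013]
Step 7: x=[5.6846 9.0275 12.5383] v=[2.7532 -4.5699 0.8167]
Step 8: x=[6.1658 7.9060 12.9286] v=[1.9247 -4.4860 1.5613]
Max displacement = 2.6659

Answer: 2.6659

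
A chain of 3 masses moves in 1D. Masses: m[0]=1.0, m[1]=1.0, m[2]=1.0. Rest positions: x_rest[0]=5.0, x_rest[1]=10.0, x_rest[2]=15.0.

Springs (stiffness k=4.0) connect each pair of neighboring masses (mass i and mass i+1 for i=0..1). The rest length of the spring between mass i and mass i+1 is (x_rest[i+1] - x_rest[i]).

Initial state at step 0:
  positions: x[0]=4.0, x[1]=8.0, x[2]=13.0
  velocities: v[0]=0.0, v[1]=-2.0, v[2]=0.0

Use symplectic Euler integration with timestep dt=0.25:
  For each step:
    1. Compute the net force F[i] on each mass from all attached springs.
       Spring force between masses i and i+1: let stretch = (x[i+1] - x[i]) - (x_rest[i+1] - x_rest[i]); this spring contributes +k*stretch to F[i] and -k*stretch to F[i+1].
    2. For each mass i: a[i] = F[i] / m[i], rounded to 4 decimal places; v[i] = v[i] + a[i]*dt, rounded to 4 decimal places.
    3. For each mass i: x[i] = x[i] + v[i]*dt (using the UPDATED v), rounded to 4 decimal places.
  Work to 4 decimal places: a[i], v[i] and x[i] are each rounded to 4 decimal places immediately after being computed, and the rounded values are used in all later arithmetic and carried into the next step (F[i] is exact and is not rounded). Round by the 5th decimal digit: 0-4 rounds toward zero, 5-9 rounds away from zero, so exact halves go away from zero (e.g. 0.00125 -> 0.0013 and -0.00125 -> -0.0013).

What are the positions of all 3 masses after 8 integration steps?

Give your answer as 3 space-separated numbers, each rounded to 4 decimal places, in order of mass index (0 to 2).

Step 0: x=[4.0000 8.0000 13.0000] v=[0.0000 -2.0000 0.0000]
Step 1: x=[3.7500 7.7500 13.0000] v=[-1.0000 -1.0000 0.0000]
Step 2: x=[3.2500 7.8125 12.9375] v=[-2.0000 0.2500 -0.2500]
Step 3: x=[2.6406 8.0156 12.8438] v=[-2.4375 0.8125 -0.3750]
Step 4: x=[2.1250 8.0820 12.7930] v=[-2.0625 0.2657 -0.2032]
Step 5: x=[1.8486 7.8369 12.8145] v=[-1.1055 -0.9803 0.0858]
Step 6: x=[1.8193 7.3392 12.8416] v=[-0.1172 -1.9910 0.1082]
Step 7: x=[1.9200 6.8371 12.7431] v=[0.4027 -2.0085 -0.3942]
Step 8: x=[2.0000 6.5822 12.4181] v=[0.3198 -1.0196 -1.3002]

Answer: 2.0000 6.5822 12.4181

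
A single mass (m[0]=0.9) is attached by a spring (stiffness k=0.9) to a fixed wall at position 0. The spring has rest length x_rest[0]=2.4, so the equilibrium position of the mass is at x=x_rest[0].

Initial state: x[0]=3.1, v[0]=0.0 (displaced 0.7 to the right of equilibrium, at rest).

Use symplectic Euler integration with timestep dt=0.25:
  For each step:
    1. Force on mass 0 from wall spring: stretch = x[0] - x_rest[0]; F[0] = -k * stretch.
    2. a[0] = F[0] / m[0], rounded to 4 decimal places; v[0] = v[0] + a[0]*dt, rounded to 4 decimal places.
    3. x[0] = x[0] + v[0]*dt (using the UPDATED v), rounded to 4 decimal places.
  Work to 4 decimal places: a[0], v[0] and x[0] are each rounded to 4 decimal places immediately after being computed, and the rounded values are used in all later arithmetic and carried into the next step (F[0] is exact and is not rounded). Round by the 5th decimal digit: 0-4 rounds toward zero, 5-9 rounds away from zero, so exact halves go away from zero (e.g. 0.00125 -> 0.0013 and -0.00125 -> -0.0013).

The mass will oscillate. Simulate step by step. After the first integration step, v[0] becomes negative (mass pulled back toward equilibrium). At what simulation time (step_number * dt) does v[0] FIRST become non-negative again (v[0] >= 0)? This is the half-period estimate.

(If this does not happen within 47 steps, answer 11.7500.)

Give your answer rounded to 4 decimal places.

Step 0: x=[3.1000] v=[0.0000]
Step 1: x=[3.0563] v=[-0.1750]
Step 2: x=[2.9715] v=[-0.3391]
Step 3: x=[2.8510] v=[-0.4820]
Step 4: x=[2.7023] v=[-0.5948]
Step 5: x=[2.5347] v=[-0.6704]
Step 6: x=[2.3587] v=[-0.7041]
Step 7: x=[2.1853] v=[-0.6938]
Step 8: x=[2.0253] v=[-0.6401]
Step 9: x=[1.8887] v=[-0.5464]
Step 10: x=[1.7841] v=[-0.4186]
Step 11: x=[1.7180] v=[-0.2646]
Step 12: x=[1.6945] v=[-0.0941]
Step 13: x=[1.7151] v=[0.0823]
First v>=0 after going negative at step 13, time=3.2500

Answer: 3.2500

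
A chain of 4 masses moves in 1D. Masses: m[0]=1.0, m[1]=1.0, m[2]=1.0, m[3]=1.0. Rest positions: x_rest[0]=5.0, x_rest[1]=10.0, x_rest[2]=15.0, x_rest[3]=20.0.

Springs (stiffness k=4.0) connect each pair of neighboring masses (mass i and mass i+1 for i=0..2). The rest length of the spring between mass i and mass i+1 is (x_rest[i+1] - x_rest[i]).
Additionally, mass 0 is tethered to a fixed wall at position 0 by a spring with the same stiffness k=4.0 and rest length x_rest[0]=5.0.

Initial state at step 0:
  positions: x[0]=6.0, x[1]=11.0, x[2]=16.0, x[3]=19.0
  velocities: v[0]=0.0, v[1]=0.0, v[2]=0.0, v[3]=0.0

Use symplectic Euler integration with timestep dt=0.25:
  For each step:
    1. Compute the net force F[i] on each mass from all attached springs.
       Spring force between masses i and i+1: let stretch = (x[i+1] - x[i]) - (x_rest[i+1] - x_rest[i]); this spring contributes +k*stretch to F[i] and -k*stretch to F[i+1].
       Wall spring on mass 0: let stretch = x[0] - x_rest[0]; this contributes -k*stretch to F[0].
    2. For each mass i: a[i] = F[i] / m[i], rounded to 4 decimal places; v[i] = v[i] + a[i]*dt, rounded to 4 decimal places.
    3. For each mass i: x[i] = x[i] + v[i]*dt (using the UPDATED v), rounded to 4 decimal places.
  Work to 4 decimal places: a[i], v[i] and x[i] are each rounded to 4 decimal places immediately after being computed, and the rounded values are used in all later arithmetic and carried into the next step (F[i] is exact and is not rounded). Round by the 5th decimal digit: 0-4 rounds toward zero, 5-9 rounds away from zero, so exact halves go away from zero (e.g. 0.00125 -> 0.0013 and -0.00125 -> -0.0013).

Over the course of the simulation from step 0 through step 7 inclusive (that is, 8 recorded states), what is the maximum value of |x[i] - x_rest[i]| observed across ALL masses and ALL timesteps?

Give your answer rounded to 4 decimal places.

Answer: 1.2893

Derivation:
Step 0: x=[6.0000 11.0000 16.0000 19.0000] v=[0.0000 0.0000 0.0000 0.0000]
Step 1: x=[5.7500 11.0000 15.5000 19.5000] v=[-1.0000 0.0000 -2.0000 2.0000]
Step 2: x=[5.3750 10.8125 14.8750 20.2500] v=[-1.5000 -0.7500 -2.5000 3.0000]
Step 3: x=[5.0156 10.2813 14.5781 20.9063] v=[-1.4375 -2.1250 -1.1875 2.6250]
Step 4: x=[4.7188 9.5078 14.7891 21.2305] v=[-1.1874 -3.0939 0.8439 1.2968]
Step 5: x=[4.4395 8.8574 15.2901 21.1944] v=[-1.1172 -2.6016 2.0040 -0.1446]
Step 6: x=[4.1548 8.7107 15.6590 20.9322] v=[-1.1388 -0.5868 1.4756 -1.0489]
Step 7: x=[3.9704 9.1621 15.6091 20.6017] v=[-0.7377 1.8056 -0.1995 -1.3221]
Max displacement = 1.2893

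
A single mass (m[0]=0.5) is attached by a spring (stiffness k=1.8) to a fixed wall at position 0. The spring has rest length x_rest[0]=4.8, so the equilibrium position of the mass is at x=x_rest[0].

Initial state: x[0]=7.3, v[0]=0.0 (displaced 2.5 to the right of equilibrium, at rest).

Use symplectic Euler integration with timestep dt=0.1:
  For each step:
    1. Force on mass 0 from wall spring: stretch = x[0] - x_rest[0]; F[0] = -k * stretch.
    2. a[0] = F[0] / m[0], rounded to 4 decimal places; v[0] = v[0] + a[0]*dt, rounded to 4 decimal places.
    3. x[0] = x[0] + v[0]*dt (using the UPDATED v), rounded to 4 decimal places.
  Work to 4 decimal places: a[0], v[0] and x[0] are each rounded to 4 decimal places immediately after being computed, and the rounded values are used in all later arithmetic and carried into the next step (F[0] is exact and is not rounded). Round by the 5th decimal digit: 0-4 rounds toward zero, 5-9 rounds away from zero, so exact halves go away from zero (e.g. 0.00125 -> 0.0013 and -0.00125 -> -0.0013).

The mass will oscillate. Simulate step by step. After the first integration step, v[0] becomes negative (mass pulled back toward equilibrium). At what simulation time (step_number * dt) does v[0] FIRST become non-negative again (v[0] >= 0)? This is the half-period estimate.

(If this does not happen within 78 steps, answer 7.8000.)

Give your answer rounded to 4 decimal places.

Answer: 1.7000

Derivation:
Step 0: x=[7.3000] v=[0.0000]
Step 1: x=[7.2100] v=[-0.9000]
Step 2: x=[7.0332] v=[-1.7676]
Step 3: x=[6.7760] v=[-2.5716]
Step 4: x=[6.4477] v=[-3.2830]
Step 5: x=[6.0601] v=[-3.8762]
Step 6: x=[5.6271] v=[-4.3298]
Step 7: x=[5.1643] v=[-4.6276]
Step 8: x=[4.6884] v=[-4.7588]
Step 9: x=[4.2165] v=[-4.7186]
Step 10: x=[3.7657] v=[-4.5085]
Step 11: x=[3.3521] v=[-4.1362]
Step 12: x=[2.9906] v=[-3.6150]
Step 13: x=[2.6942] v=[-2.9636]
Step 14: x=[2.4737] v=[-2.2055]
Step 15: x=[2.3369] v=[-1.3680]
Step 16: x=[2.2888] v=[-0.4813]
Step 17: x=[2.3311] v=[0.4227]
First v>=0 after going negative at step 17, time=1.7000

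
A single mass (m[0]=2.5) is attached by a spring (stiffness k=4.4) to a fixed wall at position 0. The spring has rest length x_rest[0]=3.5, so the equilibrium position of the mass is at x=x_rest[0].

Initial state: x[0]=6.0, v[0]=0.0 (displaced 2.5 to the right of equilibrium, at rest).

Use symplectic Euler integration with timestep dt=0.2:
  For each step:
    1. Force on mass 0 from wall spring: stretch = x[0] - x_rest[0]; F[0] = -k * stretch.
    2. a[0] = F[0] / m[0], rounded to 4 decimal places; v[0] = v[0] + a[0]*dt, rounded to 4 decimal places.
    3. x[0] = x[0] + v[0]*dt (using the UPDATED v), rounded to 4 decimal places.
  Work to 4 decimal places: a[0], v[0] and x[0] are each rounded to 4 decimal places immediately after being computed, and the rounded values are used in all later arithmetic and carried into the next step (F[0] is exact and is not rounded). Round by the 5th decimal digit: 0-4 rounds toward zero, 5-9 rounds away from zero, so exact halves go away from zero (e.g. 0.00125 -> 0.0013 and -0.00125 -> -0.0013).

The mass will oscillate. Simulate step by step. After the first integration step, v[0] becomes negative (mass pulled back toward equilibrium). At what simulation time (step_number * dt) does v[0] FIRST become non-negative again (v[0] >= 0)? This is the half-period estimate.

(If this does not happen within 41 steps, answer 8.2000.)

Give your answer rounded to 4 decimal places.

Step 0: x=[6.0000] v=[0.0000]
Step 1: x=[5.8240] v=[-0.8800]
Step 2: x=[5.4844] v=[-1.6980]
Step 3: x=[5.0051] v=[-2.3965]
Step 4: x=[4.4198] v=[-2.9263]
Step 5: x=[3.7698] v=[-3.2501]
Step 6: x=[3.1008] v=[-3.3451]
Step 7: x=[2.4599] v=[-3.2046]
Step 8: x=[1.8922] v=[-2.8385]
Step 9: x=[1.4377] v=[-2.2726]
Step 10: x=[1.1284] v=[-1.5467]
Step 11: x=[0.9860] v=[-0.7119]
Step 12: x=[1.0206] v=[0.1730]
First v>=0 after going negative at step 12, time=2.4000

Answer: 2.4000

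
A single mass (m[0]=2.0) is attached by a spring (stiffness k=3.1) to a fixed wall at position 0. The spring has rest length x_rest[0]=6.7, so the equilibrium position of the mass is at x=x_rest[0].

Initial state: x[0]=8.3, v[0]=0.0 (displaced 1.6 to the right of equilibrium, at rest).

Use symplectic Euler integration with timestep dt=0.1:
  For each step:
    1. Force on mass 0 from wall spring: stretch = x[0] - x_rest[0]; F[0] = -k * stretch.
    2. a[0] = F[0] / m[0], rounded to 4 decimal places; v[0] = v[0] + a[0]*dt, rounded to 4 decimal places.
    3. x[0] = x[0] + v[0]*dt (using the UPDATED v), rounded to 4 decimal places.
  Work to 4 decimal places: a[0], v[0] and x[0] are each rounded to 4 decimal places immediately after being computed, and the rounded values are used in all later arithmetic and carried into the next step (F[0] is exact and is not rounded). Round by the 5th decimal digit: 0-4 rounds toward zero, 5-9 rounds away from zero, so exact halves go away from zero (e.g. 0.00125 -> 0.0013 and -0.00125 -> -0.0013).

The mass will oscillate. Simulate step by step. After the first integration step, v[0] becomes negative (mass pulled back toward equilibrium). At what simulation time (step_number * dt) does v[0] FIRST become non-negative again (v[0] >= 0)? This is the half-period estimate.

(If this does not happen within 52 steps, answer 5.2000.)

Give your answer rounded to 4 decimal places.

Step 0: x=[8.3000] v=[0.0000]
Step 1: x=[8.2752] v=[-0.2480]
Step 2: x=[8.2260] v=[-0.4922]
Step 3: x=[8.1531] v=[-0.7287]
Step 4: x=[8.0577] v=[-0.9539]
Step 5: x=[7.9413] v=[-1.1643]
Step 6: x=[7.8056] v=[-1.3567]
Step 7: x=[7.6528] v=[-1.5281]
Step 8: x=[7.4852] v=[-1.6758]
Step 9: x=[7.3055] v=[-1.7975]
Step 10: x=[7.1164] v=[-1.8914]
Step 11: x=[6.9208] v=[-1.9559]
Step 12: x=[6.7218] v=[-1.9901]
Step 13: x=[6.5225] v=[-1.9935]
Step 14: x=[6.3259] v=[-1.9660]
Step 15: x=[6.1351] v=[-1.9080]
Step 16: x=[5.9531] v=[-1.8204]
Step 17: x=[5.7826] v=[-1.7046]
Step 18: x=[5.6264] v=[-1.5624]
Step 19: x=[5.4868] v=[-1.3960]
Step 20: x=[5.3660] v=[-1.2080]
Step 21: x=[5.2659] v=[-1.0012]
Step 22: x=[5.1880] v=[-0.7789]
Step 23: x=[5.1336] v=[-0.5445]
Step 24: x=[5.1034] v=[-0.3017]
Step 25: x=[5.0980] v=[-0.0542]
Step 26: x=[5.1174] v=[0.1941]
First v>=0 after going negative at step 26, time=2.6000

Answer: 2.6000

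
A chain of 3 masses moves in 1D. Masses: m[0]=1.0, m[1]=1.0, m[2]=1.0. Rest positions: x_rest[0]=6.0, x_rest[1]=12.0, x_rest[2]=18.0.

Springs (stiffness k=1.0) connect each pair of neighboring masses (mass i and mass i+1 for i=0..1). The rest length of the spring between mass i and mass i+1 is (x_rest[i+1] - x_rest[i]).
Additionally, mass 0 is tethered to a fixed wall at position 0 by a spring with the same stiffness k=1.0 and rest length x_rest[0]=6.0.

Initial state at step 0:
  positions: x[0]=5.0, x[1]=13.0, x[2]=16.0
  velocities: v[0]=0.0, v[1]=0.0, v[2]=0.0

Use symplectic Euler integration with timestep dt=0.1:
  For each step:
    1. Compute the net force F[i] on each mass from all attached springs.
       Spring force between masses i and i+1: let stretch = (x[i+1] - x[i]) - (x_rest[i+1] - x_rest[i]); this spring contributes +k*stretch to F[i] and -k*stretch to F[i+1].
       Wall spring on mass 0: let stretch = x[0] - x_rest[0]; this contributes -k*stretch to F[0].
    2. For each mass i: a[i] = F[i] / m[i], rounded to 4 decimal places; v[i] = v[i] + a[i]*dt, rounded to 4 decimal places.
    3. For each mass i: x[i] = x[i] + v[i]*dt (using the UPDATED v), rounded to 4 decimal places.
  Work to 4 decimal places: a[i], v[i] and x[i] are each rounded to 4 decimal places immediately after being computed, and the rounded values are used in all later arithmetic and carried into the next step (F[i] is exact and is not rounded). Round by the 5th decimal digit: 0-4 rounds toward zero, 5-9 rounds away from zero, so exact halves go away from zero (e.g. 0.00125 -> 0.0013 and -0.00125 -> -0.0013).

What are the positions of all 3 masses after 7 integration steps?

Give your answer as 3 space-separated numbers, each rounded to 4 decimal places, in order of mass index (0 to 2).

Answer: 5.7092 11.7912 16.7440

Derivation:
Step 0: x=[5.0000 13.0000 16.0000] v=[0.0000 0.0000 0.0000]
Step 1: x=[5.0300 12.9500 16.0300] v=[0.3000 -0.5000 0.3000]
Step 2: x=[5.0889 12.8516 16.0892] v=[0.5890 -0.9840 0.5920]
Step 3: x=[5.1745 12.7080 16.1760] v=[0.8564 -1.4365 0.8682]
Step 4: x=[5.2837 12.5237 16.2881] v=[1.0923 -1.8431 1.1214]
Step 5: x=[5.4125 12.3046 16.4226] v=[1.2879 -2.1907 1.3450]
Step 6: x=[5.5561 12.0578 16.5759] v=[1.4359 -2.4681 1.5332]
Step 7: x=[5.7092 11.7912 16.7440] v=[1.5305 -2.6665 1.6814]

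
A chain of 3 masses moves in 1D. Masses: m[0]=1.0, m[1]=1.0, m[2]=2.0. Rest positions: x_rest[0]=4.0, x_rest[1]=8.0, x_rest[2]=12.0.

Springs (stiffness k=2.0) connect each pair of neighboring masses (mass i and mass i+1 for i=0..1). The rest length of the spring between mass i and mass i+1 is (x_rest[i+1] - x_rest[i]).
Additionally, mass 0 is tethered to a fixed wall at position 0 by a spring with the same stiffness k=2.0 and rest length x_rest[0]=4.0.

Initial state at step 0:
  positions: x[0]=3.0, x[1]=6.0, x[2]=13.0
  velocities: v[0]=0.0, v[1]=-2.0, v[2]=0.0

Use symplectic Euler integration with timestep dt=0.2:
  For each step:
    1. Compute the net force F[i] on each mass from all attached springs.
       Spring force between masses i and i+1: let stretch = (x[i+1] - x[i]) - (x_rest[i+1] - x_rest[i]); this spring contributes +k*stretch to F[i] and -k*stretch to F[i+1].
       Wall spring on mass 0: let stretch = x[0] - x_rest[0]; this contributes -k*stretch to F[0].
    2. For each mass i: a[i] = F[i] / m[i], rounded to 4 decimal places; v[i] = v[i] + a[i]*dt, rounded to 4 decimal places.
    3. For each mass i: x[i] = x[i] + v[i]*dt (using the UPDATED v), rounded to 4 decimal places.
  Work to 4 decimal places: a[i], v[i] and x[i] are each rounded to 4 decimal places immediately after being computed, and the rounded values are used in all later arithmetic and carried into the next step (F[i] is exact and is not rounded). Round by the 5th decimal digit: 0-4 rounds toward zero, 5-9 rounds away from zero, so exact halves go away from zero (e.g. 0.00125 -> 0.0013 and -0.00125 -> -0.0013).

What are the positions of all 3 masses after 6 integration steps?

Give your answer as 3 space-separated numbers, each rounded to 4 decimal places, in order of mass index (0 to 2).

Step 0: x=[3.0000 6.0000 13.0000] v=[0.0000 -2.0000 0.0000]
Step 1: x=[3.0000 5.9200 12.8800] v=[0.0000 -0.4000 -0.6000]
Step 2: x=[2.9936 6.1632 12.6416] v=[-0.0320 1.2160 -1.1920]
Step 3: x=[3.0013 6.6711 12.3041] v=[0.0384 2.5395 -1.6877]
Step 4: x=[3.0625 7.3361 11.9012] v=[0.3058 3.3248 -2.0143]
Step 5: x=[3.2205 8.0244 11.4757] v=[0.7902 3.4414 -2.1273]
Step 6: x=[3.5052 8.6045 11.0722] v=[1.4236 2.9004 -2.0176]

Answer: 3.5052 8.6045 11.0722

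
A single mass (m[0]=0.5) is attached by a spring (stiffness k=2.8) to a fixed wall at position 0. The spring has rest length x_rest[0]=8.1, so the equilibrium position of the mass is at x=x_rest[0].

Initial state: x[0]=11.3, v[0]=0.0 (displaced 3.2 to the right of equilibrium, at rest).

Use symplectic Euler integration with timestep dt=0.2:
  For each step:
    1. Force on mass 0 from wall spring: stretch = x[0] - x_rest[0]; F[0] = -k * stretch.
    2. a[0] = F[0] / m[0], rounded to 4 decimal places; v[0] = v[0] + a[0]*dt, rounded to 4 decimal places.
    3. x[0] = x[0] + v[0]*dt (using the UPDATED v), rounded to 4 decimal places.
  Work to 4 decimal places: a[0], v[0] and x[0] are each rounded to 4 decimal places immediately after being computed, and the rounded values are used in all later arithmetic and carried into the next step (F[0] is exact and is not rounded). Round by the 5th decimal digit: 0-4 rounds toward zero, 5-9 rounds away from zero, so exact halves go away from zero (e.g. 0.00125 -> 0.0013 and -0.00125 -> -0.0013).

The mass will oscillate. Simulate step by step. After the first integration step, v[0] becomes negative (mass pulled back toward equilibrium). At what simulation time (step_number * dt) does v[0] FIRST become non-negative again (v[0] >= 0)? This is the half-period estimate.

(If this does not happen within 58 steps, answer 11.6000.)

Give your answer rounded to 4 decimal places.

Step 0: x=[11.3000] v=[0.0000]
Step 1: x=[10.5832] v=[-3.5840]
Step 2: x=[9.3102] v=[-6.3652]
Step 3: x=[7.7661] v=[-7.7206]
Step 4: x=[6.2968] v=[-7.3466]
Step 5: x=[5.2314] v=[-5.3270]
Step 6: x=[4.8086] v=[-2.1142]
Step 7: x=[5.1230] v=[1.5722]
First v>=0 after going negative at step 7, time=1.4000

Answer: 1.4000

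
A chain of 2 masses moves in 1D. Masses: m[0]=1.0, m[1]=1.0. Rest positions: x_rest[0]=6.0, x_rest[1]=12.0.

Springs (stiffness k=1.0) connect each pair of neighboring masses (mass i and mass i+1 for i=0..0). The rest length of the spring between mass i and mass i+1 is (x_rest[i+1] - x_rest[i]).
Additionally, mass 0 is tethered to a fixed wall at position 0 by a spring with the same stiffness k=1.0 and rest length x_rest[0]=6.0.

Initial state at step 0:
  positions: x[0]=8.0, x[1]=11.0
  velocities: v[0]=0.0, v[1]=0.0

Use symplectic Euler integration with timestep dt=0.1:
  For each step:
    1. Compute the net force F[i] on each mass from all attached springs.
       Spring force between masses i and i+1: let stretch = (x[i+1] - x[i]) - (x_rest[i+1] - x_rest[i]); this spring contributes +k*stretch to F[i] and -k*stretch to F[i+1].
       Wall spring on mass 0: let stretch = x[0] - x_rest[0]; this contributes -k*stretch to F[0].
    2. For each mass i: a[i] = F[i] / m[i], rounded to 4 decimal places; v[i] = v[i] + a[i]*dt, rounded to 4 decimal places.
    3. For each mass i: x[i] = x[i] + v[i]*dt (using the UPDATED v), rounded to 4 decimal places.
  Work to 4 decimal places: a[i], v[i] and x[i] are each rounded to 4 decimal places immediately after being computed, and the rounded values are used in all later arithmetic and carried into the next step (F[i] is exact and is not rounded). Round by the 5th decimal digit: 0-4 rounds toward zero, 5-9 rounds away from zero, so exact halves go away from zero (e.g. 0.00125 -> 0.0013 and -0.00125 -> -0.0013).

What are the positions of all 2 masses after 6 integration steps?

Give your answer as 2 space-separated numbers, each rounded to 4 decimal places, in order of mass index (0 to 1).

Step 0: x=[8.0000 11.0000] v=[0.0000 0.0000]
Step 1: x=[7.9500 11.0300] v=[-0.5000 0.3000]
Step 2: x=[7.8513 11.0892] v=[-0.9870 0.5920]
Step 3: x=[7.7065 11.1760] v=[-1.4483 0.8682]
Step 4: x=[7.5193 11.2881] v=[-1.8720 1.1213]
Step 5: x=[7.2946 11.4225] v=[-2.2471 1.3444]
Step 6: x=[7.0382 11.5757] v=[-2.5638 1.5316]

Answer: 7.0382 11.5757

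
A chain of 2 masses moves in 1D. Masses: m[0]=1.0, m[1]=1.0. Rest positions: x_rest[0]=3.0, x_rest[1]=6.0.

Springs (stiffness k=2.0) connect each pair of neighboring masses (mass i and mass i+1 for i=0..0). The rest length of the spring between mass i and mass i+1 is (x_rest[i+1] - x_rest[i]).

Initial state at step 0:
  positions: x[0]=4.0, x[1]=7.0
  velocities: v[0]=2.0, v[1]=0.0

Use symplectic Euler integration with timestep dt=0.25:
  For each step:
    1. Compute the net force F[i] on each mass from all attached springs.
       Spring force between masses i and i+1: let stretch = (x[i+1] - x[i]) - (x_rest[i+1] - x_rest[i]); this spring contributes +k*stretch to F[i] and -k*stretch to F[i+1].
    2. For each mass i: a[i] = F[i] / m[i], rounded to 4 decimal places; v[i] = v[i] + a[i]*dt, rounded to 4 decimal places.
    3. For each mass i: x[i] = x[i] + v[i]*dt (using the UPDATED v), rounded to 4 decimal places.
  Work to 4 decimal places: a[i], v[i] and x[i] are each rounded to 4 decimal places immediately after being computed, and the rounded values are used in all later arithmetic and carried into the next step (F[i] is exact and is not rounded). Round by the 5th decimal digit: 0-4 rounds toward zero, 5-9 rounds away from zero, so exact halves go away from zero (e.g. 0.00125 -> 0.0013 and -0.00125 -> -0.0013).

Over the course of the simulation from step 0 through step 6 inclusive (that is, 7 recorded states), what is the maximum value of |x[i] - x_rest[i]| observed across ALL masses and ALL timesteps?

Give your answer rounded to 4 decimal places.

Answer: 2.5564

Derivation:
Step 0: x=[4.0000 7.0000] v=[2.0000 0.0000]
Step 1: x=[4.5000 7.0000] v=[2.0000 0.0000]
Step 2: x=[4.9375 7.0625] v=[1.7500 0.2500]
Step 3: x=[5.2656 7.2344] v=[1.3125 0.6875]
Step 4: x=[5.4648 7.5352] v=[0.7969 1.2031]
Step 5: x=[5.5478 7.9522] v=[0.3321 1.6679]
Step 6: x=[5.5564 8.4436] v=[0.0343 1.9657]
Max displacement = 2.5564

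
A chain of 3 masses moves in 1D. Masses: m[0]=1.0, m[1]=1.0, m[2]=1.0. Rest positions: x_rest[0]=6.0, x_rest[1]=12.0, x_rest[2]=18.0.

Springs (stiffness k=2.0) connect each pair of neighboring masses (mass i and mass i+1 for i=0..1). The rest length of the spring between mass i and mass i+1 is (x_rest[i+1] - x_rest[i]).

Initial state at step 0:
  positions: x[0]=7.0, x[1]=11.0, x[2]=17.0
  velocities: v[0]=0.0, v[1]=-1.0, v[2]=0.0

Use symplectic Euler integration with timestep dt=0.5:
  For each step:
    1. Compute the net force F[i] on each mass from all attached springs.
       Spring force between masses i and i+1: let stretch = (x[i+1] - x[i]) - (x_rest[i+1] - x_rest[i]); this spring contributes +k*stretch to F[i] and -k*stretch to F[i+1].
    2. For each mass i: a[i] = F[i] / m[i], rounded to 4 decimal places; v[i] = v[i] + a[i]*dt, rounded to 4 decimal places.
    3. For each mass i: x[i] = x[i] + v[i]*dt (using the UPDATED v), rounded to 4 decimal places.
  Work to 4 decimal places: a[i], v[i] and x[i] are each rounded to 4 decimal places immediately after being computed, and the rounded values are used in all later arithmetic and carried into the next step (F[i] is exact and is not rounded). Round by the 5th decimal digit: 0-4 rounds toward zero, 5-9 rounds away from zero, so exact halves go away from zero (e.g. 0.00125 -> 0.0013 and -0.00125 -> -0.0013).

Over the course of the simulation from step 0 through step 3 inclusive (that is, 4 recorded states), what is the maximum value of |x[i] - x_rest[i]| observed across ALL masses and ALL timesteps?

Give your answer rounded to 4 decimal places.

Step 0: x=[7.0000 11.0000 17.0000] v=[0.0000 -1.0000 0.0000]
Step 1: x=[6.0000 11.5000 17.0000] v=[-2.0000 1.0000 0.0000]
Step 2: x=[4.7500 12.0000 17.2500] v=[-2.5000 1.0000 0.5000]
Step 3: x=[4.1250 11.5000 17.8750] v=[-1.2500 -1.0000 1.2500]
Max displacement = 1.8750

Answer: 1.8750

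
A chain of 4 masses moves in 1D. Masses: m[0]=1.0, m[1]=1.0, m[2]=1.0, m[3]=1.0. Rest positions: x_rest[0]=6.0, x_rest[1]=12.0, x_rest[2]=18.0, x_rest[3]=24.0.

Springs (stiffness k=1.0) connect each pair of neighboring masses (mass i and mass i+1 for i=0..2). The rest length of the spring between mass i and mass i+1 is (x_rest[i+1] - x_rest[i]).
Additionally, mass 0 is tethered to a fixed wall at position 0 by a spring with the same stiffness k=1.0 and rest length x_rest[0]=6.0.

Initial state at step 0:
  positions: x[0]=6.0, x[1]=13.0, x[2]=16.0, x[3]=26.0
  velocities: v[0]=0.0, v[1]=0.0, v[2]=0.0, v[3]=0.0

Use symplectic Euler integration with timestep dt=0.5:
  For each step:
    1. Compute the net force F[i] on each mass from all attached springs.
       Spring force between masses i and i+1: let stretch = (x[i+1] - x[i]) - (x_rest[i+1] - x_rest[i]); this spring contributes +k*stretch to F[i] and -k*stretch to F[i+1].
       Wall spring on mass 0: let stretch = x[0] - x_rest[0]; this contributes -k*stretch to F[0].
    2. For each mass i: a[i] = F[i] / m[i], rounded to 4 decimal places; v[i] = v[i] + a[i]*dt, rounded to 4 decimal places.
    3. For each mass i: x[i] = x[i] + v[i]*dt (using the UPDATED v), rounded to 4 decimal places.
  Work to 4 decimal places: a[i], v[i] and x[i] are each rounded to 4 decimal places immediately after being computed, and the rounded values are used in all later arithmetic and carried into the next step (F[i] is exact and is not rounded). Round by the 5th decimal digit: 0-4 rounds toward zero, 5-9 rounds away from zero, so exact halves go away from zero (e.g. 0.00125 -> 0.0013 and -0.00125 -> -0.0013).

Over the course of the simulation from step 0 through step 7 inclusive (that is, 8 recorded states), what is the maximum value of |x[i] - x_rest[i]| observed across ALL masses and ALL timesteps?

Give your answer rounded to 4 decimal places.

Step 0: x=[6.0000 13.0000 16.0000 26.0000] v=[0.0000 0.0000 0.0000 0.0000]
Step 1: x=[6.2500 12.0000 17.7500 25.0000] v=[0.5000 -2.0000 3.5000 -2.0000]
Step 2: x=[6.3750 11.0000 19.8750 23.6875] v=[0.2500 -2.0000 4.2500 -2.6250]
Step 3: x=[6.0625 11.0625 20.7344 22.9219] v=[-0.6250 0.1250 1.7188 -1.5313]
Step 4: x=[5.4844 12.2930 19.7227 23.1094] v=[-1.1563 2.4610 -2.0234 0.3750]
Step 5: x=[5.2373 13.6788 17.7003 23.9503] v=[-0.4942 2.7716 -4.0449 1.6817]
Step 6: x=[5.7913 13.9596 16.2350 24.7287] v=[1.1079 0.5616 -2.9307 1.5567]
Step 7: x=[6.9395 12.7672 16.3243 24.8837] v=[2.2964 -2.3849 0.1785 0.3099]
Max displacement = 2.7344

Answer: 2.7344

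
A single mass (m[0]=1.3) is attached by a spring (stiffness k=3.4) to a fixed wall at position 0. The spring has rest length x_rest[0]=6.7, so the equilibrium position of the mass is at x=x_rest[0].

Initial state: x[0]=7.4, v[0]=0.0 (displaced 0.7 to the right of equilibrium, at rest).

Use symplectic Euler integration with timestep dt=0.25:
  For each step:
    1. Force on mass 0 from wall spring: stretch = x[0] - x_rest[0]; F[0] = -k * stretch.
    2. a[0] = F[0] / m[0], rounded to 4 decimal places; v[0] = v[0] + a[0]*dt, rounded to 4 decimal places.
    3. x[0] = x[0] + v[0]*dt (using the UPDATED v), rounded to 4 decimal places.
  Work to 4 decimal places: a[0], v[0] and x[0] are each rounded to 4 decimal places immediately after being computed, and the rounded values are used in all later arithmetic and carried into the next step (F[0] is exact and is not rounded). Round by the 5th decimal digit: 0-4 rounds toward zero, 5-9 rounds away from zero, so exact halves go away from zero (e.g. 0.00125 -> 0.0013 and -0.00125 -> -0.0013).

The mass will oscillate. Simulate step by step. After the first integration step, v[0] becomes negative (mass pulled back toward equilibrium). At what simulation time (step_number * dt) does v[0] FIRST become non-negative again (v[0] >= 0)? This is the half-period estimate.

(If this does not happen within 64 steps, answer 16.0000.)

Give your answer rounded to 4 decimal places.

Answer: 2.0000

Derivation:
Step 0: x=[7.4000] v=[0.0000]
Step 1: x=[7.2856] v=[-0.4577]
Step 2: x=[7.0755] v=[-0.8406]
Step 3: x=[6.8040] v=[-1.0861]
Step 4: x=[6.5155] v=[-1.1541]
Step 5: x=[6.2571] v=[-1.0335]
Step 6: x=[6.0711] v=[-0.7439]
Step 7: x=[5.9879] v=[-0.3327]
Step 8: x=[6.0211] v=[0.1329]
First v>=0 after going negative at step 8, time=2.0000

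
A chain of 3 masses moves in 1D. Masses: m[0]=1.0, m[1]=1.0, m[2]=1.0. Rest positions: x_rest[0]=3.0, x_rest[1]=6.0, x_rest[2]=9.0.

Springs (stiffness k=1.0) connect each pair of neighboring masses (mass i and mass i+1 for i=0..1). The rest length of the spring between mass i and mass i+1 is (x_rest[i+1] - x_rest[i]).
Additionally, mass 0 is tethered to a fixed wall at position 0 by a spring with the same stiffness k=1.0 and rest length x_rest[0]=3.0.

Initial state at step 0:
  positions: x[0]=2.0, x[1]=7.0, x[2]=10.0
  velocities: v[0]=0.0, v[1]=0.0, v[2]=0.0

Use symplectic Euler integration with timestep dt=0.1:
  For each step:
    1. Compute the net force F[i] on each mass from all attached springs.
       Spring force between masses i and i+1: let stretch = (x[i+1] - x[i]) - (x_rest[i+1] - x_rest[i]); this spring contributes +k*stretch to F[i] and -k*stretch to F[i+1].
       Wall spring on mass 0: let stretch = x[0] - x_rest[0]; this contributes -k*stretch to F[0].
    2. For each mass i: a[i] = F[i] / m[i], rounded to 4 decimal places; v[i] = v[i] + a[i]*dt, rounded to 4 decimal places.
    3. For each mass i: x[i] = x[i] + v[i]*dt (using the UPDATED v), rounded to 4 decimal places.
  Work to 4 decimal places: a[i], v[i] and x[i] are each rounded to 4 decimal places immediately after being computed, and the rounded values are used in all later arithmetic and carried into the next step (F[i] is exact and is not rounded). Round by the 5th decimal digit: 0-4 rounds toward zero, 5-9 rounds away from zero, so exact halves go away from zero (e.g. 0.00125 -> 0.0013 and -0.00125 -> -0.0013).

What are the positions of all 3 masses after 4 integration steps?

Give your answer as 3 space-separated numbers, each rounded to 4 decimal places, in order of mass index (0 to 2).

Step 0: x=[2.0000 7.0000 10.0000] v=[0.0000 0.0000 0.0000]
Step 1: x=[2.0300 6.9800 10.0000] v=[0.3000 -0.2000 0.0000]
Step 2: x=[2.0892 6.9407 9.9998] v=[0.5920 -0.3930 -0.0020]
Step 3: x=[2.1760 6.8835 9.9990] v=[0.8682 -0.5722 -0.0079]
Step 4: x=[2.2881 6.8104 9.9971] v=[1.1214 -0.7314 -0.0195]

Answer: 2.2881 6.8104 9.9971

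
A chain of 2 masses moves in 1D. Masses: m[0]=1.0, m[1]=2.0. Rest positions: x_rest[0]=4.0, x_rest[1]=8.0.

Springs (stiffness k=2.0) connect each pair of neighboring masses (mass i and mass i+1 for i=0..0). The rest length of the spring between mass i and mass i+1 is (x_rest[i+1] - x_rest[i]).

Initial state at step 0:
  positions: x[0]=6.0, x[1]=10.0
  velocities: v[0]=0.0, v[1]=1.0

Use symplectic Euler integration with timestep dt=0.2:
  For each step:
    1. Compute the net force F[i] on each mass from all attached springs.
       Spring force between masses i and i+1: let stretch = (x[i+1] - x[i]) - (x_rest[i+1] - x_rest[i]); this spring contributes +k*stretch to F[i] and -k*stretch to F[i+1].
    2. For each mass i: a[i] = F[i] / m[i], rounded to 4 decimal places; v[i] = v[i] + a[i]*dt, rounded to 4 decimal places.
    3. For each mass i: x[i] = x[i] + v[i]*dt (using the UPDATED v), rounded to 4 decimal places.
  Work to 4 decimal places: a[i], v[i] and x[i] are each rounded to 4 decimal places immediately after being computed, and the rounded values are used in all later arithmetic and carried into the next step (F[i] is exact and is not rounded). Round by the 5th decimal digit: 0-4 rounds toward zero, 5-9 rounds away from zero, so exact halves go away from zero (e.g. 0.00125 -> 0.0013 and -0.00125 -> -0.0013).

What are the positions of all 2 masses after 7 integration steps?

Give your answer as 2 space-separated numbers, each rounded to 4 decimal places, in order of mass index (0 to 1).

Step 0: x=[6.0000 10.0000] v=[0.0000 1.0000]
Step 1: x=[6.0000 10.2000] v=[0.0000 1.0000]
Step 2: x=[6.0160 10.3920] v=[0.0800 0.9600]
Step 3: x=[6.0621 10.5690] v=[0.2304 0.8848]
Step 4: x=[6.1487 10.7257] v=[0.4332 0.7834]
Step 5: x=[6.2815 10.8593] v=[0.6640 0.6680]
Step 6: x=[6.4605 10.9698] v=[0.8951 0.5524]
Step 7: x=[6.6803 11.0599] v=[1.0988 0.4505]

Answer: 6.6803 11.0599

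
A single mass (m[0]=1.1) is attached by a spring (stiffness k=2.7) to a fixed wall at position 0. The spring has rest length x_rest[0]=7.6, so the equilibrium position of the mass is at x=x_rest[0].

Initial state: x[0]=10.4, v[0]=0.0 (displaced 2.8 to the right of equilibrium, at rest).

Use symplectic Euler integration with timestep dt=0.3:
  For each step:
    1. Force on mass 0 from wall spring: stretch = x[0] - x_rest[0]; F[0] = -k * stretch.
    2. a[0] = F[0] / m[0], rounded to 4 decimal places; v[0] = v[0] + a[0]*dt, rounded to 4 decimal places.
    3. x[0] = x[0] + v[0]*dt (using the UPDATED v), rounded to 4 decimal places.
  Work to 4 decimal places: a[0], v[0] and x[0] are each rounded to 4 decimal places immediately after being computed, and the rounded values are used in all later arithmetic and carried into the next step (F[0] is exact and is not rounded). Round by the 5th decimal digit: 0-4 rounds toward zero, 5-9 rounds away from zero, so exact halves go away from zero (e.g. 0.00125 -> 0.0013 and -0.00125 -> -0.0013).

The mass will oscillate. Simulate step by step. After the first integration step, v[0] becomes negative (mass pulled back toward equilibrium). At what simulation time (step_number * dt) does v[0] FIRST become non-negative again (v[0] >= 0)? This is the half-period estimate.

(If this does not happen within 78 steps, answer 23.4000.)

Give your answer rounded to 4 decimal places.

Step 0: x=[10.4000] v=[0.0000]
Step 1: x=[9.7815] v=[-2.0618]
Step 2: x=[8.6810] v=[-3.6682]
Step 3: x=[7.3417] v=[-4.4642]
Step 4: x=[6.0595] v=[-4.2740]
Step 5: x=[5.1176] v=[-3.1396]
Step 6: x=[4.7241] v=[-1.3116]
Step 7: x=[4.9659] v=[0.8061]
First v>=0 after going negative at step 7, time=2.1000

Answer: 2.1000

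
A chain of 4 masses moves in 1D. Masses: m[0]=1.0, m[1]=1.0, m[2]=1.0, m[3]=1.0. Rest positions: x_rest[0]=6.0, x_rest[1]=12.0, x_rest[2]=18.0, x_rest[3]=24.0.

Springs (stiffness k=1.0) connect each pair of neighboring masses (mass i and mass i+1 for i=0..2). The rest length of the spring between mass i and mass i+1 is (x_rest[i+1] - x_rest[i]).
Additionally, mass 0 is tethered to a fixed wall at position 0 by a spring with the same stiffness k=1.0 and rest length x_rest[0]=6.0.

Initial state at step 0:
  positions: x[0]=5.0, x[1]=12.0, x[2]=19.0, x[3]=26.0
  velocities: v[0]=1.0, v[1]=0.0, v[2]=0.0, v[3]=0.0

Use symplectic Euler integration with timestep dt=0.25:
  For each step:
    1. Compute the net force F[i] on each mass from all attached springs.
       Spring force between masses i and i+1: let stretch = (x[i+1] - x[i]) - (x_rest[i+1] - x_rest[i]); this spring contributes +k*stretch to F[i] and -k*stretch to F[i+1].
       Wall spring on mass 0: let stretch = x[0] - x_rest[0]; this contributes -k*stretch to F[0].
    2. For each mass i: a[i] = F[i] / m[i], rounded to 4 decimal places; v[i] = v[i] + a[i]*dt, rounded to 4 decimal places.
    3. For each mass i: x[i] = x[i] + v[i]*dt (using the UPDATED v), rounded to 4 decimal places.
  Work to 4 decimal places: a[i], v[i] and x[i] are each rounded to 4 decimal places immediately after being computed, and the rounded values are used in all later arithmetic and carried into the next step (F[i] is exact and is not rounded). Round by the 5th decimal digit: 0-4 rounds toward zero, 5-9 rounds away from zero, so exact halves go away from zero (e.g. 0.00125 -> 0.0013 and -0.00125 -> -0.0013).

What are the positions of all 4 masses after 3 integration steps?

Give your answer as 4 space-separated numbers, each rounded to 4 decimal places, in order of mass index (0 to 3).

Step 0: x=[5.0000 12.0000 19.0000 26.0000] v=[1.0000 0.0000 0.0000 0.0000]
Step 1: x=[5.3750 12.0000 19.0000 25.9375] v=[1.5000 0.0000 0.0000 -0.2500]
Step 2: x=[5.8281 12.0235 18.9961 25.8164] v=[1.8125 0.0938 -0.0156 -0.4844]
Step 3: x=[6.3042 12.0955 18.9827 25.6440] v=[1.9043 0.2881 -0.0537 -0.6895]

Answer: 6.3042 12.0955 18.9827 25.6440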